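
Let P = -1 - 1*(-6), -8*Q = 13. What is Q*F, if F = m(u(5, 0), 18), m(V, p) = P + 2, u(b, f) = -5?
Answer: -91/8 ≈ -11.375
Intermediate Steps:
Q = -13/8 (Q = -1/8*13 = -13/8 ≈ -1.6250)
P = 5 (P = -1 + 6 = 5)
m(V, p) = 7 (m(V, p) = 5 + 2 = 7)
F = 7
Q*F = -13/8*7 = -91/8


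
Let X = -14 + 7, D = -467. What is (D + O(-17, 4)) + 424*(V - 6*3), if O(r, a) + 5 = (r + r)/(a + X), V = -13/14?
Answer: -178214/21 ≈ -8486.4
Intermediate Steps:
V = -13/14 (V = -13*1/14 = -13/14 ≈ -0.92857)
X = -7
O(r, a) = -5 + 2*r/(-7 + a) (O(r, a) = -5 + (r + r)/(a - 7) = -5 + (2*r)/(-7 + a) = -5 + 2*r/(-7 + a))
(D + O(-17, 4)) + 424*(V - 6*3) = (-467 + (35 - 5*4 + 2*(-17))/(-7 + 4)) + 424*(-13/14 - 6*3) = (-467 + (35 - 20 - 34)/(-3)) + 424*(-13/14 - 18) = (-467 - ⅓*(-19)) + 424*(-265/14) = (-467 + 19/3) - 56180/7 = -1382/3 - 56180/7 = -178214/21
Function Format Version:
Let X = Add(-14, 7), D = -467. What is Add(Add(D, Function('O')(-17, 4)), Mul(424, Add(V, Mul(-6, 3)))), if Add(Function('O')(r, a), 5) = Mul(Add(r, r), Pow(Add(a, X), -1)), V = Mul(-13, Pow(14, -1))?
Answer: Rational(-178214, 21) ≈ -8486.4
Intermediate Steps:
V = Rational(-13, 14) (V = Mul(-13, Rational(1, 14)) = Rational(-13, 14) ≈ -0.92857)
X = -7
Function('O')(r, a) = Add(-5, Mul(2, r, Pow(Add(-7, a), -1))) (Function('O')(r, a) = Add(-5, Mul(Add(r, r), Pow(Add(a, -7), -1))) = Add(-5, Mul(Mul(2, r), Pow(Add(-7, a), -1))) = Add(-5, Mul(2, r, Pow(Add(-7, a), -1))))
Add(Add(D, Function('O')(-17, 4)), Mul(424, Add(V, Mul(-6, 3)))) = Add(Add(-467, Mul(Pow(Add(-7, 4), -1), Add(35, Mul(-5, 4), Mul(2, -17)))), Mul(424, Add(Rational(-13, 14), Mul(-6, 3)))) = Add(Add(-467, Mul(Pow(-3, -1), Add(35, -20, -34))), Mul(424, Add(Rational(-13, 14), -18))) = Add(Add(-467, Mul(Rational(-1, 3), -19)), Mul(424, Rational(-265, 14))) = Add(Add(-467, Rational(19, 3)), Rational(-56180, 7)) = Add(Rational(-1382, 3), Rational(-56180, 7)) = Rational(-178214, 21)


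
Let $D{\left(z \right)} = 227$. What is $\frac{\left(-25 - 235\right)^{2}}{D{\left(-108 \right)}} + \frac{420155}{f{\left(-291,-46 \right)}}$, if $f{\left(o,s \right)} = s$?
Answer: $- \frac{92265585}{10442} \approx -8836.0$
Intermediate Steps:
$\frac{\left(-25 - 235\right)^{2}}{D{\left(-108 \right)}} + \frac{420155}{f{\left(-291,-46 \right)}} = \frac{\left(-25 - 235\right)^{2}}{227} + \frac{420155}{-46} = \left(-260\right)^{2} \cdot \frac{1}{227} + 420155 \left(- \frac{1}{46}\right) = 67600 \cdot \frac{1}{227} - \frac{420155}{46} = \frac{67600}{227} - \frac{420155}{46} = - \frac{92265585}{10442}$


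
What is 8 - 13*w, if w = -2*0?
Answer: 8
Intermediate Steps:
w = 0
8 - 13*w = 8 - 13*0 = 8 + 0 = 8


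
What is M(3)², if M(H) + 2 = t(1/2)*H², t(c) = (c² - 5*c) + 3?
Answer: 361/16 ≈ 22.563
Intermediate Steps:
t(c) = 3 + c² - 5*c
M(H) = -2 + 3*H²/4 (M(H) = -2 + (3 + (1/2)² - 5/2)*H² = -2 + (3 + (½)² - 5*½)*H² = -2 + (3 + ¼ - 5/2)*H² = -2 + 3*H²/4)
M(3)² = (-2 + (¾)*3²)² = (-2 + (¾)*9)² = (-2 + 27/4)² = (19/4)² = 361/16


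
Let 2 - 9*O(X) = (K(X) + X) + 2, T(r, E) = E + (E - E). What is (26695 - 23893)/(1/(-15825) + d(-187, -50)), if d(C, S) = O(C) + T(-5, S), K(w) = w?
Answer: -133024950/400903 ≈ -331.81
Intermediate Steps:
T(r, E) = E (T(r, E) = E + 0 = E)
O(X) = -2*X/9 (O(X) = 2/9 - ((X + X) + 2)/9 = 2/9 - (2*X + 2)/9 = 2/9 - (2 + 2*X)/9 = 2/9 + (-2/9 - 2*X/9) = -2*X/9)
d(C, S) = S - 2*C/9 (d(C, S) = -2*C/9 + S = S - 2*C/9)
(26695 - 23893)/(1/(-15825) + d(-187, -50)) = (26695 - 23893)/(1/(-15825) + (-50 - 2/9*(-187))) = 2802/(-1/15825 + (-50 + 374/9)) = 2802/(-1/15825 - 76/9) = 2802/(-400903/47475) = 2802*(-47475/400903) = -133024950/400903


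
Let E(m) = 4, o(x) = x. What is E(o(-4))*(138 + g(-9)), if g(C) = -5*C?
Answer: 732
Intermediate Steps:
E(o(-4))*(138 + g(-9)) = 4*(138 - 5*(-9)) = 4*(138 + 45) = 4*183 = 732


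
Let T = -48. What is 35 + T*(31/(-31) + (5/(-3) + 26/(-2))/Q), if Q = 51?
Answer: 4937/51 ≈ 96.804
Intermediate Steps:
35 + T*(31/(-31) + (5/(-3) + 26/(-2))/Q) = 35 - 48*(31/(-31) + (5/(-3) + 26/(-2))/51) = 35 - 48*(31*(-1/31) + (5*(-⅓) + 26*(-½))*(1/51)) = 35 - 48*(-1 + (-5/3 - 13)*(1/51)) = 35 - 48*(-1 - 44/3*1/51) = 35 - 48*(-1 - 44/153) = 35 - 48*(-197/153) = 35 + 3152/51 = 4937/51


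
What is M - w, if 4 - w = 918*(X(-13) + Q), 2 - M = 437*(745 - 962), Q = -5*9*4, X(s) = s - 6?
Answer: -87855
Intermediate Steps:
X(s) = -6 + s
Q = -180 (Q = -45*4 = -180)
M = 94831 (M = 2 - 437*(745 - 962) = 2 - 437*(-217) = 2 - 1*(-94829) = 2 + 94829 = 94831)
w = 182686 (w = 4 - 918*((-6 - 13) - 180) = 4 - 918*(-19 - 180) = 4 - 918*(-199) = 4 - 1*(-182682) = 4 + 182682 = 182686)
M - w = 94831 - 1*182686 = 94831 - 182686 = -87855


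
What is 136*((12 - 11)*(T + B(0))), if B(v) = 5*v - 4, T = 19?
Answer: 2040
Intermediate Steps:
B(v) = -4 + 5*v
136*((12 - 11)*(T + B(0))) = 136*((12 - 11)*(19 + (-4 + 5*0))) = 136*(1*(19 + (-4 + 0))) = 136*(1*(19 - 4)) = 136*(1*15) = 136*15 = 2040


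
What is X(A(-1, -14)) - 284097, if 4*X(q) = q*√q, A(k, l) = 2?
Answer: -284097 + √2/2 ≈ -2.8410e+5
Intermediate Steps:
X(q) = q^(3/2)/4 (X(q) = (q*√q)/4 = q^(3/2)/4)
X(A(-1, -14)) - 284097 = 2^(3/2)/4 - 284097 = (2*√2)/4 - 284097 = √2/2 - 284097 = -284097 + √2/2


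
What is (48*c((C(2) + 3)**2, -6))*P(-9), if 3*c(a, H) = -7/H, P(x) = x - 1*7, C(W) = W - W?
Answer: -896/3 ≈ -298.67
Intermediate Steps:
C(W) = 0
P(x) = -7 + x (P(x) = x - 7 = -7 + x)
c(a, H) = -7/(3*H) (c(a, H) = (-7/H)/3 = -7/(3*H))
(48*c((C(2) + 3)**2, -6))*P(-9) = (48*(-7/3/(-6)))*(-7 - 9) = (48*(-7/3*(-1/6)))*(-16) = (48*(7/18))*(-16) = (56/3)*(-16) = -896/3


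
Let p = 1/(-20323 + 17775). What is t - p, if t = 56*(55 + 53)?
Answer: 15410305/2548 ≈ 6048.0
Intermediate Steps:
t = 6048 (t = 56*108 = 6048)
p = -1/2548 (p = 1/(-2548) = -1/2548 ≈ -0.00039246)
t - p = 6048 - 1*(-1/2548) = 6048 + 1/2548 = 15410305/2548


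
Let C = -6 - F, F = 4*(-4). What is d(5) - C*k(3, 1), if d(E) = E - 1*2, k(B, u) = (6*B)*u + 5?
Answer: -227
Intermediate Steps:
F = -16
k(B, u) = 5 + 6*B*u (k(B, u) = 6*B*u + 5 = 5 + 6*B*u)
d(E) = -2 + E (d(E) = E - 2 = -2 + E)
C = 10 (C = -6 - 1*(-16) = -6 + 16 = 10)
d(5) - C*k(3, 1) = (-2 + 5) - 10*(5 + 6*3*1) = 3 - 10*(5 + 18) = 3 - 10*23 = 3 - 1*230 = 3 - 230 = -227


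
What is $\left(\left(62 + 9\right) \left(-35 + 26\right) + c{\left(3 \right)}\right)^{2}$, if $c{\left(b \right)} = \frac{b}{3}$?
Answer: $407044$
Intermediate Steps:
$c{\left(b \right)} = \frac{b}{3}$ ($c{\left(b \right)} = b \frac{1}{3} = \frac{b}{3}$)
$\left(\left(62 + 9\right) \left(-35 + 26\right) + c{\left(3 \right)}\right)^{2} = \left(\left(62 + 9\right) \left(-35 + 26\right) + \frac{1}{3} \cdot 3\right)^{2} = \left(71 \left(-9\right) + 1\right)^{2} = \left(-639 + 1\right)^{2} = \left(-638\right)^{2} = 407044$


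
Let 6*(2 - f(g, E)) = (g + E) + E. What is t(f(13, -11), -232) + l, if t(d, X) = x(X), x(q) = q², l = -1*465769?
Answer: -411945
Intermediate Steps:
l = -465769
f(g, E) = 2 - E/3 - g/6 (f(g, E) = 2 - ((g + E) + E)/6 = 2 - ((E + g) + E)/6 = 2 - (g + 2*E)/6 = 2 + (-E/3 - g/6) = 2 - E/3 - g/6)
t(d, X) = X²
t(f(13, -11), -232) + l = (-232)² - 465769 = 53824 - 465769 = -411945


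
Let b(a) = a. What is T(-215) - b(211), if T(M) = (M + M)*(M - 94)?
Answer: 132659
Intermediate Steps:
T(M) = 2*M*(-94 + M) (T(M) = (2*M)*(-94 + M) = 2*M*(-94 + M))
T(-215) - b(211) = 2*(-215)*(-94 - 215) - 1*211 = 2*(-215)*(-309) - 211 = 132870 - 211 = 132659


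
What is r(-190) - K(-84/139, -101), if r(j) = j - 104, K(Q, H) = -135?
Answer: -159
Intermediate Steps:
r(j) = -104 + j
r(-190) - K(-84/139, -101) = (-104 - 190) - 1*(-135) = -294 + 135 = -159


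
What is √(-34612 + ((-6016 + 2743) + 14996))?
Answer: I*√22889 ≈ 151.29*I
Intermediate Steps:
√(-34612 + ((-6016 + 2743) + 14996)) = √(-34612 + (-3273 + 14996)) = √(-34612 + 11723) = √(-22889) = I*√22889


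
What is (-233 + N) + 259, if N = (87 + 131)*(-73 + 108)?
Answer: 7656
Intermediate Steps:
N = 7630 (N = 218*35 = 7630)
(-233 + N) + 259 = (-233 + 7630) + 259 = 7397 + 259 = 7656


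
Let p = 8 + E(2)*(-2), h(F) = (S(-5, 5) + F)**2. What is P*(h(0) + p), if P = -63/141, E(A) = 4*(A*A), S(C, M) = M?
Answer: -21/47 ≈ -0.44681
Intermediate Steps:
E(A) = 4*A**2
P = -21/47 (P = -63*1/141 = -21/47 ≈ -0.44681)
h(F) = (5 + F)**2
p = -24 (p = 8 + (4*2**2)*(-2) = 8 + (4*4)*(-2) = 8 + 16*(-2) = 8 - 32 = -24)
P*(h(0) + p) = -21*((5 + 0)**2 - 24)/47 = -21*(5**2 - 24)/47 = -21*(25 - 24)/47 = -21/47*1 = -21/47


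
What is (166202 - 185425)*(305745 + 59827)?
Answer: -7027390556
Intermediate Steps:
(166202 - 185425)*(305745 + 59827) = -19223*365572 = -7027390556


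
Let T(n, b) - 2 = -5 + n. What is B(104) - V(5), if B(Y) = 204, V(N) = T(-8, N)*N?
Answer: 259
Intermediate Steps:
T(n, b) = -3 + n (T(n, b) = 2 + (-5 + n) = -3 + n)
V(N) = -11*N (V(N) = (-3 - 8)*N = -11*N)
B(104) - V(5) = 204 - (-11)*5 = 204 - 1*(-55) = 204 + 55 = 259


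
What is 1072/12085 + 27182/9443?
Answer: 338617366/114118655 ≈ 2.9672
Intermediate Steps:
1072/12085 + 27182/9443 = 338617366/114118655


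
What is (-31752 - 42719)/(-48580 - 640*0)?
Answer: 74471/48580 ≈ 1.5330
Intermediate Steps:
(-31752 - 42719)/(-48580 - 640*0) = -74471/(-48580 + 0) = -74471/(-48580) = -74471*(-1/48580) = 74471/48580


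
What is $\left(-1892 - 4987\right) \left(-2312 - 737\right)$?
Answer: $20974071$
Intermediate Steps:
$\left(-1892 - 4987\right) \left(-2312 - 737\right) = \left(-6879\right) \left(-3049\right) = 20974071$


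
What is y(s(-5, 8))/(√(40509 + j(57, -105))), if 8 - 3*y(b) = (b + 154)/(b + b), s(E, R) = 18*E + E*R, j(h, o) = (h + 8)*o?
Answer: 263*√8421/1642095 ≈ 0.014697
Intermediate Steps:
j(h, o) = o*(8 + h) (j(h, o) = (8 + h)*o = o*(8 + h))
y(b) = 8/3 - (154 + b)/(6*b) (y(b) = 8/3 - (b + 154)/(3*(b + b)) = 8/3 - (154 + b)/(3*(2*b)) = 8/3 - (154 + b)*1/(2*b)/3 = 8/3 - (154 + b)/(6*b))
y(s(-5, 8))/(√(40509 + j(57, -105))) = ((-154 + 15*(-5*(18 + 8)))/(6*((-5*(18 + 8)))))/(√(40509 - 105*(8 + 57))) = ((-154 + 15*(-5*26))/(6*((-5*26))))/(√(40509 - 105*65)) = ((⅙)*(-154 + 15*(-130))/(-130))/(√(40509 - 6825)) = ((⅙)*(-1/130)*(-154 - 1950))/(√33684) = ((⅙)*(-1/130)*(-2104))/((2*√8421)) = 526*(√8421/16842)/195 = 263*√8421/1642095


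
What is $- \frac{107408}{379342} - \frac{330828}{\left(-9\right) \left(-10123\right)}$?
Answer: $- \frac{22547095972}{5760118599} \approx -3.9143$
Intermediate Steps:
$- \frac{107408}{379342} - \frac{330828}{\left(-9\right) \left(-10123\right)} = \left(-107408\right) \frac{1}{379342} - \frac{330828}{91107} = - \frac{53704}{189671} - \frac{110276}{30369} = - \frac{22547095972}{5760118599}$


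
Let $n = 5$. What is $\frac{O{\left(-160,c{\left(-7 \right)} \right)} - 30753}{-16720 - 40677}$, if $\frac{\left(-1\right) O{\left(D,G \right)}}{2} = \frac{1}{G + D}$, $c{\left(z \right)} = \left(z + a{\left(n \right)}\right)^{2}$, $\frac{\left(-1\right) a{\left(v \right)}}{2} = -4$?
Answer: $\frac{4889725}{9126123} \approx 0.53579$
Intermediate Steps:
$a{\left(v \right)} = 8$ ($a{\left(v \right)} = \left(-2\right) \left(-4\right) = 8$)
$c{\left(z \right)} = \left(8 + z\right)^{2}$ ($c{\left(z \right)} = \left(z + 8\right)^{2} = \left(8 + z\right)^{2}$)
$O{\left(D,G \right)} = - \frac{2}{D + G}$ ($O{\left(D,G \right)} = - \frac{2}{G + D} = - \frac{2}{D + G}$)
$\frac{O{\left(-160,c{\left(-7 \right)} \right)} - 30753}{-16720 - 40677} = \frac{- \frac{2}{-160 + \left(8 - 7\right)^{2}} - 30753}{-16720 - 40677} = \frac{- \frac{2}{-160 + 1^{2}} - 30753}{-57397} = \left(- \frac{2}{-160 + 1} - 30753\right) \left(- \frac{1}{57397}\right) = \left(- \frac{2}{-159} - 30753\right) \left(- \frac{1}{57397}\right) = \left(\left(-2\right) \left(- \frac{1}{159}\right) - 30753\right) \left(- \frac{1}{57397}\right) = \left(\frac{2}{159} - 30753\right) \left(- \frac{1}{57397}\right) = \left(- \frac{4889725}{159}\right) \left(- \frac{1}{57397}\right) = \frac{4889725}{9126123}$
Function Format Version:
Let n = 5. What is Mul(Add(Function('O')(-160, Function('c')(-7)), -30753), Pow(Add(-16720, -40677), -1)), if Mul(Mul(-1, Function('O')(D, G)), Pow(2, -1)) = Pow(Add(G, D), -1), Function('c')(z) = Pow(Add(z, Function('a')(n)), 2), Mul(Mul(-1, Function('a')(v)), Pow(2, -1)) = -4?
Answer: Rational(4889725, 9126123) ≈ 0.53579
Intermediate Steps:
Function('a')(v) = 8 (Function('a')(v) = Mul(-2, -4) = 8)
Function('c')(z) = Pow(Add(8, z), 2) (Function('c')(z) = Pow(Add(z, 8), 2) = Pow(Add(8, z), 2))
Function('O')(D, G) = Mul(-2, Pow(Add(D, G), -1)) (Function('O')(D, G) = Mul(-2, Pow(Add(G, D), -1)) = Mul(-2, Pow(Add(D, G), -1)))
Mul(Add(Function('O')(-160, Function('c')(-7)), -30753), Pow(Add(-16720, -40677), -1)) = Mul(Add(Mul(-2, Pow(Add(-160, Pow(Add(8, -7), 2)), -1)), -30753), Pow(Add(-16720, -40677), -1)) = Mul(Add(Mul(-2, Pow(Add(-160, Pow(1, 2)), -1)), -30753), Pow(-57397, -1)) = Mul(Add(Mul(-2, Pow(Add(-160, 1), -1)), -30753), Rational(-1, 57397)) = Mul(Add(Mul(-2, Pow(-159, -1)), -30753), Rational(-1, 57397)) = Mul(Add(Mul(-2, Rational(-1, 159)), -30753), Rational(-1, 57397)) = Mul(Add(Rational(2, 159), -30753), Rational(-1, 57397)) = Mul(Rational(-4889725, 159), Rational(-1, 57397)) = Rational(4889725, 9126123)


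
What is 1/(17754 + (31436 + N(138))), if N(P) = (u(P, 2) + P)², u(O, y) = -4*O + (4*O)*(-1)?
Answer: 1/982346 ≈ 1.0180e-6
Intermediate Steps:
u(O, y) = -8*O (u(O, y) = -4*O - 4*O = -8*O)
N(P) = 49*P² (N(P) = (-8*P + P)² = (-7*P)² = 49*P²)
1/(17754 + (31436 + N(138))) = 1/(17754 + (31436 + 49*138²)) = 1/(17754 + (31436 + 49*19044)) = 1/(17754 + (31436 + 933156)) = 1/(17754 + 964592) = 1/982346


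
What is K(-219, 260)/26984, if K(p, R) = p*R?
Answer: -14235/6746 ≈ -2.1101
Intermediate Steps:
K(p, R) = R*p
K(-219, 260)/26984 = (260*(-219))/26984 = -56940*1/26984 = -14235/6746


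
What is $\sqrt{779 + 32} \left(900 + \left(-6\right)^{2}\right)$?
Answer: $936 \sqrt{811} \approx 26655.0$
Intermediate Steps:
$\sqrt{779 + 32} \left(900 + \left(-6\right)^{2}\right) = \sqrt{811} \left(900 + 36\right) = \sqrt{811} \cdot 936 = 936 \sqrt{811}$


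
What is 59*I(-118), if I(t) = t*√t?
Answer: -6962*I*√118 ≈ -75627.0*I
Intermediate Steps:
I(t) = t^(3/2)
59*I(-118) = 59*(-118)^(3/2) = 59*(-118*I*√118) = -6962*I*√118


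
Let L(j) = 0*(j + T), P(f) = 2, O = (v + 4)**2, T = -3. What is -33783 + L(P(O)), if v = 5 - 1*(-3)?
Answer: -33783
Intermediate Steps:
v = 8 (v = 5 + 3 = 8)
O = 144 (O = (8 + 4)**2 = 12**2 = 144)
L(j) = 0 (L(j) = 0*(j - 3) = 0*(-3 + j) = 0)
-33783 + L(P(O)) = -33783 + 0 = -33783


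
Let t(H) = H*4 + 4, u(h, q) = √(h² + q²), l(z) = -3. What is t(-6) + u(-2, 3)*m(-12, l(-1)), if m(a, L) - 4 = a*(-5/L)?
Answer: -20 - 16*√13 ≈ -77.689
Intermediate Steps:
m(a, L) = 4 - 5*a/L (m(a, L) = 4 + a*(-5/L) = 4 - 5*a/L)
t(H) = 4 + 4*H (t(H) = 4*H + 4 = 4 + 4*H)
t(-6) + u(-2, 3)*m(-12, l(-1)) = (4 + 4*(-6)) + √((-2)² + 3²)*(4 - 5*(-12)/(-3)) = (4 - 24) + √(4 + 9)*(4 - 5*(-12)*(-⅓)) = -20 + √13*(4 - 20) = -20 + √13*(-16) = -20 - 16*√13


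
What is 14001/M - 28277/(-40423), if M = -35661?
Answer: 147474558/480508201 ≈ 0.30691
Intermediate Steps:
14001/M - 28277/(-40423) = 14001/(-35661) - 28277/(-40423) = 14001*(-1/35661) - 28277*(-1/40423) = -4667/11887 + 28277/40423 = 147474558/480508201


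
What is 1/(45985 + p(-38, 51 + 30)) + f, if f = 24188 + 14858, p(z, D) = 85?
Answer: 1798849221/46070 ≈ 39046.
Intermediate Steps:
f = 39046
1/(45985 + p(-38, 51 + 30)) + f = 1/(45985 + 85) + 39046 = 1/46070 + 39046 = 1798849221/46070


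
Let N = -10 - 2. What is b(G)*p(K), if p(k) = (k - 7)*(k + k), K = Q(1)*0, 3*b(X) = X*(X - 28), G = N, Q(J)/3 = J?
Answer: 0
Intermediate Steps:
N = -12
Q(J) = 3*J
G = -12
b(X) = X*(-28 + X)/3 (b(X) = (X*(X - 28))/3 = (X*(-28 + X))/3 = X*(-28 + X)/3)
K = 0 (K = (3*1)*0 = 3*0 = 0)
p(k) = 2*k*(-7 + k) (p(k) = (-7 + k)*(2*k) = 2*k*(-7 + k))
b(G)*p(K) = ((⅓)*(-12)*(-28 - 12))*(2*0*(-7 + 0)) = ((⅓)*(-12)*(-40))*(2*0*(-7)) = 160*0 = 0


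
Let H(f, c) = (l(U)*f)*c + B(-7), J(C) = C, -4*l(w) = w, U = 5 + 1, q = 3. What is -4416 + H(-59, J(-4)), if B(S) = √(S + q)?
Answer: -4770 + 2*I ≈ -4770.0 + 2.0*I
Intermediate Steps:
U = 6
B(S) = √(3 + S) (B(S) = √(S + 3) = √(3 + S))
l(w) = -w/4
H(f, c) = 2*I - 3*c*f/2 (H(f, c) = ((-¼*6)*f)*c + √(3 - 7) = (-3*f/2)*c + √(-4) = -3*c*f/2 + 2*I = 2*I - 3*c*f/2)
-4416 + H(-59, J(-4)) = -4416 + (2*I - 3/2*(-4)*(-59)) = -4416 + (2*I - 354) = -4416 + (-354 + 2*I) = -4770 + 2*I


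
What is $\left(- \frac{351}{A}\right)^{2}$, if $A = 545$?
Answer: $\frac{123201}{297025} \approx 0.41478$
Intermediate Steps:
$\left(- \frac{351}{A}\right)^{2} = \left(- \frac{351}{545}\right)^{2} = \frac{123201}{297025}$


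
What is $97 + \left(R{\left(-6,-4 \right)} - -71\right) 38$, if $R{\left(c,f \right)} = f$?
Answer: $2643$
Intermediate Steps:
$97 + \left(R{\left(-6,-4 \right)} - -71\right) 38 = 97 + \left(-4 - -71\right) 38 = 97 + \left(-4 + 71\right) 38 = 97 + 67 \cdot 38 = 97 + 2546 = 2643$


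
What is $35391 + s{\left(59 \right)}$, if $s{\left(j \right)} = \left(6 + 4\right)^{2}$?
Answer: $35491$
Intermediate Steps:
$s{\left(j \right)} = 100$ ($s{\left(j \right)} = 10^{2} = 100$)
$35391 + s{\left(59 \right)} = 35391 + 100 = 35491$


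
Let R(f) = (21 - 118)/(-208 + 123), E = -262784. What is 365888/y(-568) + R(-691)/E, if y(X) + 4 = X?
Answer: -2043177147951/3194139520 ≈ -639.66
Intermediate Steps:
y(X) = -4 + X
R(f) = 97/85 (R(f) = -97/(-85) = -97*(-1/85) = 97/85)
365888/y(-568) + R(-691)/E = 365888/(-4 - 568) + (97/85)/(-262784) = 365888/(-572) + (97/85)*(-1/262784) = 365888*(-1/572) - 97/22336640 = -91472/143 - 97/22336640 = -2043177147951/3194139520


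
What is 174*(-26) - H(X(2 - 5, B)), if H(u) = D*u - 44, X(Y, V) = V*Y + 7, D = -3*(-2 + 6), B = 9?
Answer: -4720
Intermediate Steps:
D = -12 (D = -3*4 = -12)
X(Y, V) = 7 + V*Y
H(u) = -44 - 12*u (H(u) = -12*u - 44 = -44 - 12*u)
174*(-26) - H(X(2 - 5, B)) = 174*(-26) - (-44 - 12*(7 + 9*(2 - 5))) = -4524 - (-44 - 12*(7 + 9*(-3))) = -4524 - (-44 - 12*(7 - 27)) = -4524 - (-44 - 12*(-20)) = -4524 - (-44 + 240) = -4524 - 1*196 = -4524 - 196 = -4720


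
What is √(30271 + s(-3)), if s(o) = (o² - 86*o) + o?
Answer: √30535 ≈ 174.74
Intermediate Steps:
s(o) = o² - 85*o
√(30271 + s(-3)) = √(30271 - 3*(-85 - 3)) = √(30271 - 3*(-88)) = √(30271 + 264) = √30535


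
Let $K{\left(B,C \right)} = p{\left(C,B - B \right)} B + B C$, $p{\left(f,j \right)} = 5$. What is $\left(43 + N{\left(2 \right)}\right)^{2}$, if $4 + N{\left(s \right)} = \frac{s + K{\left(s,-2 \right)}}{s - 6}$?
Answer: $1369$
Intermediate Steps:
$K{\left(B,C \right)} = 5 B + B C$
$N{\left(s \right)} = -4 + \frac{4 s}{-6 + s}$ ($N{\left(s \right)} = -4 + \frac{s + s \left(5 - 2\right)}{s - 6} = -4 + \frac{s + s 3}{-6 + s} = -4 + \frac{s + 3 s}{-6 + s} = -4 + \frac{4 s}{-6 + s}$)
$\left(43 + N{\left(2 \right)}\right)^{2} = \left(43 + \frac{24}{-6 + 2}\right)^{2} = \left(43 + \frac{24}{-4}\right)^{2} = \left(43 + 24 \left(- \frac{1}{4}\right)\right)^{2} = \left(43 - 6\right)^{2} = 37^{2} = 1369$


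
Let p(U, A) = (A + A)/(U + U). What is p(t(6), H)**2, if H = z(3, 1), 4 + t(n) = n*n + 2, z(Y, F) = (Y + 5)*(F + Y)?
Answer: 256/289 ≈ 0.88581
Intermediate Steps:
z(Y, F) = (5 + Y)*(F + Y)
t(n) = -2 + n**2 (t(n) = -4 + (n*n + 2) = -4 + (n**2 + 2) = -4 + (2 + n**2) = -2 + n**2)
H = 32 (H = 3**2 + 5*1 + 5*3 + 1*3 = 9 + 5 + 15 + 3 = 32)
p(U, A) = A/U (p(U, A) = (2*A)/((2*U)) = (2*A)*(1/(2*U)) = A/U)
p(t(6), H)**2 = (32/(-2 + 6**2))**2 = (32/(-2 + 36))**2 = (32/34)**2 = (32*(1/34))**2 = (16/17)**2 = 256/289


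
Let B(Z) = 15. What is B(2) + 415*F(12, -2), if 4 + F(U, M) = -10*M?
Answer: 6655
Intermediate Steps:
F(U, M) = -4 - 10*M
B(2) + 415*F(12, -2) = 15 + 415*(-4 - 10*(-2)) = 15 + 415*(-4 + 20) = 15 + 415*16 = 15 + 6640 = 6655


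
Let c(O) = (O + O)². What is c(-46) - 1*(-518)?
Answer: 8982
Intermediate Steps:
c(O) = 4*O² (c(O) = (2*O)² = 4*O²)
c(-46) - 1*(-518) = 4*(-46)² - 1*(-518) = 4*2116 + 518 = 8464 + 518 = 8982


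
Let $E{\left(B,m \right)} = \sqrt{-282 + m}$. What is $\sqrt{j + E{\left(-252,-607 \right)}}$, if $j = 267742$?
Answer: $\sqrt{267742 + i \sqrt{889}} \approx 517.44 + 0.029 i$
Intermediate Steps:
$\sqrt{j + E{\left(-252,-607 \right)}} = \sqrt{267742 + \sqrt{-282 - 607}} = \sqrt{267742 + \sqrt{-889}} = \sqrt{267742 + i \sqrt{889}}$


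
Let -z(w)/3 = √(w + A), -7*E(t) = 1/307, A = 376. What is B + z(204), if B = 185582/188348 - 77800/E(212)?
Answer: 15745158335591/94174 - 6*√145 ≈ 1.6719e+8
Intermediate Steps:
E(t) = -1/2149 (E(t) = -⅐/307 = -⅐*1/307 = -1/2149)
z(w) = -3*√(376 + w) (z(w) = -3*√(w + 376) = -3*√(376 + w))
B = 15745158335591/94174 (B = 185582/188348 - 77800/(-1/2149) = 185582*(1/188348) - 77800*(-2149) = 92791/94174 + 167192200 = 15745158335591/94174 ≈ 1.6719e+8)
B + z(204) = 15745158335591/94174 - 3*√(376 + 204) = 15745158335591/94174 - 6*√145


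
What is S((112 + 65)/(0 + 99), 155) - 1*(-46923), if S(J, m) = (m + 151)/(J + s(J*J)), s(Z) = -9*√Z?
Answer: 11068779/236 ≈ 46902.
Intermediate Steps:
S(J, m) = (151 + m)/(J - 9*√(J²)) (S(J, m) = (m + 151)/(J - 9*√(J²)) = (151 + m)/(J - 9*√(J²)))
S((112 + 65)/(0 + 99), 155) - 1*(-46923) = (151 + 155)/((112 + 65)/(0 + 99) - 9*√(((112 + 65)/(0 + 99))²)) - 1*(-46923) = 306/(177/99 - 9*√((177/99)²)) + 46923 = 306/(177*(1/99) - 9*√((177*(1/99))²)) + 46923 = 306/(59/33 - 9*√((59/33)²)) + 46923 = 306/(59/33 - 9*√(3481/1089)) + 46923 = 306/(59/33 - 9*59/33) + 46923 = 306/(59/33 - 177/11) + 46923 = 306/(-472/33) + 46923 = -33/472*306 + 46923 = -5049/236 + 46923 = 11068779/236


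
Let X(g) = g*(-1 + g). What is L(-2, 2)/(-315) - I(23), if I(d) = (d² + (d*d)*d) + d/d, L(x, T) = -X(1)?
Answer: -12697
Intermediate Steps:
L(x, T) = 0 (L(x, T) = -(-1 + 1) = -0 = -1*0 = 0)
I(d) = 1 + d² + d³ (I(d) = (d² + d²*d) + 1 = (d² + d³) + 1 = 1 + d² + d³)
L(-2, 2)/(-315) - I(23) = 0/(-315) - (1 + 23² + 23³) = 0*(-1/315) - (1 + 529 + 12167) = 0 - 1*12697 = 0 - 12697 = -12697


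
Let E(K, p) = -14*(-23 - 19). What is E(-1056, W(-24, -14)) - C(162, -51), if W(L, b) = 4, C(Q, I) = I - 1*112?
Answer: 751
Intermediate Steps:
C(Q, I) = -112 + I (C(Q, I) = I - 112 = -112 + I)
E(K, p) = 588 (E(K, p) = -14*(-42) = 588)
E(-1056, W(-24, -14)) - C(162, -51) = 588 - (-112 - 51) = 588 - 1*(-163) = 588 + 163 = 751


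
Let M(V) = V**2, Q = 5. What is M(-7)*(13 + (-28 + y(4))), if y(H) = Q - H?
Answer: -686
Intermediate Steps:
y(H) = 5 - H
M(-7)*(13 + (-28 + y(4))) = (-7)**2*(13 + (-28 + (5 - 1*4))) = 49*(13 + (-28 + (5 - 4))) = 49*(13 + (-28 + 1)) = 49*(13 - 27) = 49*(-14) = -686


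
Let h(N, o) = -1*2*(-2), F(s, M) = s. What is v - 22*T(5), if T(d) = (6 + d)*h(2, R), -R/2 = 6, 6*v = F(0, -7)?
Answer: -968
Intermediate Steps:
v = 0 (v = (⅙)*0 = 0)
R = -12 (R = -2*6 = -12)
h(N, o) = 4 (h(N, o) = -2*(-2) = 4)
T(d) = 24 + 4*d (T(d) = (6 + d)*4 = 24 + 4*d)
v - 22*T(5) = 0 - 22*(24 + 4*5) = 0 - 22*(24 + 20) = 0 - 22*44 = 0 - 968 = -968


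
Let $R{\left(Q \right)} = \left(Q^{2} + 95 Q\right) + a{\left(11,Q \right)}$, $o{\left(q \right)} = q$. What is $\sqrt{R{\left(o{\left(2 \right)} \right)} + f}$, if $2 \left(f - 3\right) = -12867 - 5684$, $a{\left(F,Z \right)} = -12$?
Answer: $\frac{i \sqrt{36362}}{2} \approx 95.344 i$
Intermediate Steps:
$f = - \frac{18545}{2}$ ($f = 3 + \frac{-12867 - 5684}{2} = 3 + \frac{1}{2} \left(-18551\right) = 3 - \frac{18551}{2} = - \frac{18545}{2} \approx -9272.5$)
$R{\left(Q \right)} = -12 + Q^{2} + 95 Q$ ($R{\left(Q \right)} = \left(Q^{2} + 95 Q\right) - 12 = -12 + Q^{2} + 95 Q$)
$\sqrt{R{\left(o{\left(2 \right)} \right)} + f} = \sqrt{\left(-12 + 2^{2} + 95 \cdot 2\right) - \frac{18545}{2}} = \sqrt{\left(-12 + 4 + 190\right) - \frac{18545}{2}} = \sqrt{182 - \frac{18545}{2}} = \sqrt{- \frac{18181}{2}} = \frac{i \sqrt{36362}}{2}$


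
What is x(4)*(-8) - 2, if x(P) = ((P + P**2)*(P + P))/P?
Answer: -322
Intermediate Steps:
x(P) = 2*P + 2*P**2 (x(P) = ((P + P**2)*(2*P))/P = (2*P*(P + P**2))/P = 2*P + 2*P**2)
x(4)*(-8) - 2 = (2*4*(1 + 4))*(-8) - 2 = (2*4*5)*(-8) - 2 = 40*(-8) - 2 = -320 - 2 = -322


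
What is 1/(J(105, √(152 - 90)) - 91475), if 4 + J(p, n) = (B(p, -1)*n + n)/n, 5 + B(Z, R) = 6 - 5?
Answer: -1/91482 ≈ -1.0931e-5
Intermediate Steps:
B(Z, R) = -4 (B(Z, R) = -5 + (6 - 5) = -5 + 1 = -4)
J(p, n) = -7 (J(p, n) = -4 + (-4*n + n)/n = -4 + (-3*n)/n = -4 - 3 = -7)
1/(J(105, √(152 - 90)) - 91475) = 1/(-7 - 91475) = 1/(-91482) = -1/91482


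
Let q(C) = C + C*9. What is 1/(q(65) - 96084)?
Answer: -1/95434 ≈ -1.0478e-5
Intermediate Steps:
q(C) = 10*C (q(C) = C + 9*C = 10*C)
1/(q(65) - 96084) = 1/(10*65 - 96084) = 1/(650 - 96084) = 1/(-95434) = -1/95434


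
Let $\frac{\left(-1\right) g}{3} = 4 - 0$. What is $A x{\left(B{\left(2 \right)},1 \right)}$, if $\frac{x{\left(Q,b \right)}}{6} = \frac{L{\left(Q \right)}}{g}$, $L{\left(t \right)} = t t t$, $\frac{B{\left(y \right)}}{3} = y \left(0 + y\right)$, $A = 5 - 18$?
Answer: $11232$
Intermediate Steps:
$A = -13$ ($A = 5 - 18 = -13$)
$g = -12$ ($g = - 3 \left(4 - 0\right) = - 3 \left(4 + 0\right) = \left(-3\right) 4 = -12$)
$B{\left(y \right)} = 3 y^{2}$ ($B{\left(y \right)} = 3 y \left(0 + y\right) = 3 y y = 3 y^{2}$)
$L{\left(t \right)} = t^{3}$ ($L{\left(t \right)} = t^{2} t = t^{3}$)
$x{\left(Q,b \right)} = - \frac{Q^{3}}{2}$ ($x{\left(Q,b \right)} = 6 \frac{Q^{3}}{-12} = 6 Q^{3} \left(- \frac{1}{12}\right) = 6 \left(- \frac{Q^{3}}{12}\right) = - \frac{Q^{3}}{2}$)
$A x{\left(B{\left(2 \right)},1 \right)} = - 13 \left(- \frac{\left(3 \cdot 2^{2}\right)^{3}}{2}\right) = - 13 \left(- \frac{\left(3 \cdot 4\right)^{3}}{2}\right) = - 13 \left(- \frac{12^{3}}{2}\right) = - 13 \left(\left(- \frac{1}{2}\right) 1728\right) = \left(-13\right) \left(-864\right) = 11232$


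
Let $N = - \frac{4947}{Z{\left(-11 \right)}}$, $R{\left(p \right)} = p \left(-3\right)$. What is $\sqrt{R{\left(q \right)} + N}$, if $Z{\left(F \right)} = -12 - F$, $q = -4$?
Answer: $3 \sqrt{551} \approx 70.42$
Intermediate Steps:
$R{\left(p \right)} = - 3 p$
$N = 4947$ ($N = - \frac{4947}{-12 - -11} = - \frac{4947}{-12 + 11} = - \frac{4947}{-1} = \left(-4947\right) \left(-1\right) = 4947$)
$\sqrt{R{\left(q \right)} + N} = \sqrt{\left(-3\right) \left(-4\right) + 4947} = \sqrt{12 + 4947} = \sqrt{4959} = 3 \sqrt{551}$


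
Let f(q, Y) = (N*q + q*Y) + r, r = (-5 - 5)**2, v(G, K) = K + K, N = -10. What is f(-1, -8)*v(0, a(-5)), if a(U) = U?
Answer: -1180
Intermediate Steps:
v(G, K) = 2*K
r = 100 (r = (-10)**2 = 100)
f(q, Y) = 100 - 10*q + Y*q (f(q, Y) = (-10*q + q*Y) + 100 = (-10*q + Y*q) + 100 = 100 - 10*q + Y*q)
f(-1, -8)*v(0, a(-5)) = (100 - 10*(-1) - 8*(-1))*(2*(-5)) = (100 + 10 + 8)*(-10) = 118*(-10) = -1180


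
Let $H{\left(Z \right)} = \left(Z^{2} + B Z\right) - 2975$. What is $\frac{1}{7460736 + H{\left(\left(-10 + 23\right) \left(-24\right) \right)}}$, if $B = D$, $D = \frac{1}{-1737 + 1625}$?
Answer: $\frac{14}{105771509} \approx 1.3236 \cdot 10^{-7}$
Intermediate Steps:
$D = - \frac{1}{112}$ ($D = \frac{1}{-112} = - \frac{1}{112} \approx -0.0089286$)
$B = - \frac{1}{112} \approx -0.0089286$
$H{\left(Z \right)} = -2975 + Z^{2} - \frac{Z}{112}$ ($H{\left(Z \right)} = \left(Z^{2} - \frac{Z}{112}\right) - 2975 = -2975 + Z^{2} - \frac{Z}{112}$)
$\frac{1}{7460736 + H{\left(\left(-10 + 23\right) \left(-24\right) \right)}} = \frac{1}{7460736 - \left(2975 - 576 \left(-10 + 23\right)^{2} + \frac{1}{112} \left(-10 + 23\right) \left(-24\right)\right)} = \frac{1}{7460736 - \left(2975 - 97344 + \frac{1}{112} \cdot 13 \left(-24\right)\right)} = \frac{1}{7460736 - \left(\frac{41611}{14} - 97344\right)} = \frac{1}{7460736 + \left(-2975 + 97344 + \frac{39}{14}\right)} = \frac{1}{7460736 + \frac{1321205}{14}} = \frac{1}{\frac{105771509}{14}} = \frac{14}{105771509}$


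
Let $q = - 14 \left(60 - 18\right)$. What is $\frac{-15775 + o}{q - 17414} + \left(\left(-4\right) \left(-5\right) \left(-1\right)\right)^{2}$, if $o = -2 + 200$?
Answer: $\frac{7216377}{18002} \approx 400.87$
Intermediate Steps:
$o = 198$
$q = -588$ ($q = \left(-14\right) 42 = -588$)
$\frac{-15775 + o}{q - 17414} + \left(\left(-4\right) \left(-5\right) \left(-1\right)\right)^{2} = \frac{-15775 + 198}{-588 - 17414} + \left(\left(-4\right) \left(-5\right) \left(-1\right)\right)^{2} = - \frac{15577}{-18002} + \left(20 \left(-1\right)\right)^{2} = \left(-15577\right) \left(- \frac{1}{18002}\right) + \left(-20\right)^{2} = \frac{15577}{18002} + 400 = \frac{7216377}{18002}$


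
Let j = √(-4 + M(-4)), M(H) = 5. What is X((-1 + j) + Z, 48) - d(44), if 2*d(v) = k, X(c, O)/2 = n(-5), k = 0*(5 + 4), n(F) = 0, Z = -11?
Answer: 0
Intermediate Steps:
j = 1 (j = √(-4 + 5) = √1 = 1)
k = 0 (k = 0*9 = 0)
X(c, O) = 0 (X(c, O) = 2*0 = 0)
d(v) = 0 (d(v) = (½)*0 = 0)
X((-1 + j) + Z, 48) - d(44) = 0 - 1*0 = 0 + 0 = 0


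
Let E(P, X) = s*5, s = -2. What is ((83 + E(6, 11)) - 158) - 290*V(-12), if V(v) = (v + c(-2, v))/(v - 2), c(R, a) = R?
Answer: -375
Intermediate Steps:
E(P, X) = -10 (E(P, X) = -2*5 = -10)
V(v) = 1 (V(v) = (v - 2)/(v - 2) = (-2 + v)/(-2 + v) = 1)
((83 + E(6, 11)) - 158) - 290*V(-12) = ((83 - 10) - 158) - 290*1 = (73 - 158) - 290 = -85 - 290 = -375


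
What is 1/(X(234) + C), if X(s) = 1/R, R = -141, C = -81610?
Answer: -141/11507011 ≈ -1.2253e-5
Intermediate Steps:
X(s) = -1/141 (X(s) = 1/(-141) = -1/141)
1/(X(234) + C) = 1/(-1/141 - 81610) = 1/(-11507011/141) = -141/11507011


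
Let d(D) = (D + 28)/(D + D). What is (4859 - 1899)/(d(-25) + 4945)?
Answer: 148000/247247 ≈ 0.59859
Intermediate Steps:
d(D) = (28 + D)/(2*D) (d(D) = (28 + D)/((2*D)) = (28 + D)*(1/(2*D)) = (28 + D)/(2*D))
(4859 - 1899)/(d(-25) + 4945) = (4859 - 1899)/((1/2)*(28 - 25)/(-25) + 4945) = 2960/((1/2)*(-1/25)*3 + 4945) = 2960/(-3/50 + 4945) = 2960/(247247/50) = 2960*(50/247247) = 148000/247247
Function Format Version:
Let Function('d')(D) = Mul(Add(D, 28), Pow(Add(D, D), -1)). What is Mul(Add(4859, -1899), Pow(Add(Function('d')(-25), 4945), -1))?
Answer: Rational(148000, 247247) ≈ 0.59859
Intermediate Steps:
Function('d')(D) = Mul(Rational(1, 2), Pow(D, -1), Add(28, D)) (Function('d')(D) = Mul(Add(28, D), Pow(Mul(2, D), -1)) = Mul(Add(28, D), Mul(Rational(1, 2), Pow(D, -1))) = Mul(Rational(1, 2), Pow(D, -1), Add(28, D)))
Mul(Add(4859, -1899), Pow(Add(Function('d')(-25), 4945), -1)) = Mul(Add(4859, -1899), Pow(Add(Mul(Rational(1, 2), Pow(-25, -1), Add(28, -25)), 4945), -1)) = Mul(2960, Pow(Add(Mul(Rational(1, 2), Rational(-1, 25), 3), 4945), -1)) = Mul(2960, Pow(Add(Rational(-3, 50), 4945), -1)) = Mul(2960, Pow(Rational(247247, 50), -1)) = Mul(2960, Rational(50, 247247)) = Rational(148000, 247247)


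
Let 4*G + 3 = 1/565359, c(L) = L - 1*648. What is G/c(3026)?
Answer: -424019/1344423702 ≈ -0.00031539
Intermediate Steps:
c(L) = -648 + L (c(L) = L - 648 = -648 + L)
G = -424019/565359 (G = -3/4 + (1/4)/565359 = -3/4 + (1/4)*(1/565359) = -3/4 + 1/2261436 = -424019/565359 ≈ -0.75000)
G/c(3026) = -424019/(565359*(-648 + 3026)) = -424019/565359/2378 = -424019/565359*1/2378 = -424019/1344423702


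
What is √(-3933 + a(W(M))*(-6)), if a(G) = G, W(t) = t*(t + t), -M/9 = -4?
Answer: 3*I*√2165 ≈ 139.59*I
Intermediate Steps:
M = 36 (M = -9*(-4) = 36)
W(t) = 2*t² (W(t) = t*(2*t) = 2*t²)
√(-3933 + a(W(M))*(-6)) = √(-3933 + (2*36²)*(-6)) = √(-3933 + (2*1296)*(-6)) = √(-3933 + 2592*(-6)) = √(-3933 - 15552) = √(-19485) = 3*I*√2165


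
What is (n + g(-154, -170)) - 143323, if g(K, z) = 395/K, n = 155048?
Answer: 1805255/154 ≈ 11722.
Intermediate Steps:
(n + g(-154, -170)) - 143323 = (155048 + 395/(-154)) - 143323 = (155048 + 395*(-1/154)) - 143323 = (155048 - 395/154) - 143323 = 23876997/154 - 143323 = 1805255/154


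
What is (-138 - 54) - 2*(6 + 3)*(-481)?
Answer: 8466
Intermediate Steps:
(-138 - 54) - 2*(6 + 3)*(-481) = -192 - 2*9*(-481) = -192 - 18*(-481) = -192 + 8658 = 8466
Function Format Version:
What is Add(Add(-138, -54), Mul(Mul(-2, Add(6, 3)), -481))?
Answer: 8466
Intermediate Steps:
Add(Add(-138, -54), Mul(Mul(-2, Add(6, 3)), -481)) = Add(-192, Mul(Mul(-2, 9), -481)) = Add(-192, Mul(-18, -481)) = Add(-192, 8658) = 8466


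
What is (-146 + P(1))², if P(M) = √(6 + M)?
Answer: (146 - √7)² ≈ 20550.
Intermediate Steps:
(-146 + P(1))² = (-146 + √(6 + 1))² = (-146 + √7)²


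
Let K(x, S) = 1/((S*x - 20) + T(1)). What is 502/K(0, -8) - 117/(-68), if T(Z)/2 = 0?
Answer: -682603/68 ≈ -10038.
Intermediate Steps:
T(Z) = 0 (T(Z) = 2*0 = 0)
K(x, S) = 1/(-20 + S*x) (K(x, S) = 1/((S*x - 20) + 0) = 1/((-20 + S*x) + 0) = 1/(-20 + S*x))
502/K(0, -8) - 117/(-68) = 502/(1/(-20 - 8*0)) - 117/(-68) = 502/(1/(-20 + 0)) - 117*(-1/68) = 502/(1/(-20)) + 117/68 = 502/(-1/20) + 117/68 = 502*(-20) + 117/68 = -10040 + 117/68 = -682603/68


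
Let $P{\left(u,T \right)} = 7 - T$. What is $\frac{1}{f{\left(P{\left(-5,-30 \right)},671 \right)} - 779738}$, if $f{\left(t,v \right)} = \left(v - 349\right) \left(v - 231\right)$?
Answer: $- \frac{1}{638058} \approx -1.5673 \cdot 10^{-6}$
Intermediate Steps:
$f{\left(t,v \right)} = \left(-349 + v\right) \left(-231 + v\right)$
$\frac{1}{f{\left(P{\left(-5,-30 \right)},671 \right)} - 779738} = \frac{1}{\left(80619 + 671^{2} - 389180\right) - 779738} = \frac{1}{\left(80619 + 450241 - 389180\right) - 779738} = \frac{1}{141680 - 779738} = \frac{1}{-638058} = - \frac{1}{638058}$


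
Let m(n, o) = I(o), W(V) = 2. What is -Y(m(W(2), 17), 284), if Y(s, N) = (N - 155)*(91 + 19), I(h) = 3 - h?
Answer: -14190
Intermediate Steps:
m(n, o) = 3 - o
Y(s, N) = -17050 + 110*N (Y(s, N) = (-155 + N)*110 = -17050 + 110*N)
-Y(m(W(2), 17), 284) = -(-17050 + 110*284) = -(-17050 + 31240) = -1*14190 = -14190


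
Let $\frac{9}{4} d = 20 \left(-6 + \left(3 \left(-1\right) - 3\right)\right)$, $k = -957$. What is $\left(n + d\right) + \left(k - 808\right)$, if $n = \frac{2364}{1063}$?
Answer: $- \frac{5961653}{3189} \approx -1869.4$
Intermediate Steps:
$n = \frac{2364}{1063}$ ($n = 2364 \cdot \frac{1}{1063} = \frac{2364}{1063} \approx 2.2239$)
$d = - \frac{320}{3}$ ($d = \frac{4 \cdot 20 \left(-6 + \left(3 \left(-1\right) - 3\right)\right)}{9} = \frac{4 \cdot 20 \left(-6 - 6\right)}{9} = \frac{4 \cdot 20 \left(-12\right)}{9} = \frac{4}{9} \left(-240\right) = - \frac{320}{3} \approx -106.67$)
$\left(n + d\right) + \left(k - 808\right) = \left(\frac{2364}{1063} - \frac{320}{3}\right) - 1765 = - \frac{333068}{3189} - 1765 = - \frac{5961653}{3189}$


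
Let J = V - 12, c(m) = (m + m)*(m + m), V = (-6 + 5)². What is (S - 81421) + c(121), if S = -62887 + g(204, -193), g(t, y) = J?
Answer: -85755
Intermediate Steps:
V = 1 (V = (-1)² = 1)
c(m) = 4*m² (c(m) = (2*m)*(2*m) = 4*m²)
J = -11 (J = 1 - 12 = -11)
g(t, y) = -11
S = -62898 (S = -62887 - 11 = -62898)
(S - 81421) + c(121) = (-62898 - 81421) + 4*121² = -144319 + 4*14641 = -144319 + 58564 = -85755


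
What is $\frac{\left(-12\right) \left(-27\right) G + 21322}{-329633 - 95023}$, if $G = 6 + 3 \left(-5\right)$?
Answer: $- \frac{9203}{212328} \approx -0.043343$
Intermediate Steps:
$G = -9$ ($G = 6 - 15 = -9$)
$\frac{\left(-12\right) \left(-27\right) G + 21322}{-329633 - 95023} = \frac{\left(-12\right) \left(-27\right) \left(-9\right) + 21322}{-329633 - 95023} = \frac{324 \left(-9\right) + 21322}{-424656} = \left(-2916 + 21322\right) \left(- \frac{1}{424656}\right) = 18406 \left(- \frac{1}{424656}\right) = - \frac{9203}{212328}$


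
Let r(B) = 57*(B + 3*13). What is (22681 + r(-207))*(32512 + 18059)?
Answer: 662732955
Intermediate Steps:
r(B) = 2223 + 57*B (r(B) = 57*(B + 39) = 57*(39 + B) = 2223 + 57*B)
(22681 + r(-207))*(32512 + 18059) = (22681 + (2223 + 57*(-207)))*(32512 + 18059) = (22681 + (2223 - 11799))*50571 = (22681 - 9576)*50571 = 13105*50571 = 662732955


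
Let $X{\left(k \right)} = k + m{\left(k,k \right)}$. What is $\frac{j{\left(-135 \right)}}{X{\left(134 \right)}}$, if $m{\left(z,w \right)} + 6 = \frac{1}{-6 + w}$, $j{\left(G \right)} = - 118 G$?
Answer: $\frac{407808}{3277} \approx 124.45$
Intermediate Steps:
$m{\left(z,w \right)} = -6 + \frac{1}{-6 + w}$
$X{\left(k \right)} = k + \frac{37 - 6 k}{-6 + k}$
$\frac{j{\left(-135 \right)}}{X{\left(134 \right)}} = \frac{\left(-118\right) \left(-135\right)}{\frac{1}{-6 + 134} \left(37 + 134^{2} - 1608\right)} = \frac{15930}{\frac{1}{128} \left(37 + 17956 - 1608\right)} = \frac{15930}{\frac{1}{128} \cdot 16385} = \frac{15930}{\frac{16385}{128}} = 15930 \cdot \frac{128}{16385} = \frac{407808}{3277}$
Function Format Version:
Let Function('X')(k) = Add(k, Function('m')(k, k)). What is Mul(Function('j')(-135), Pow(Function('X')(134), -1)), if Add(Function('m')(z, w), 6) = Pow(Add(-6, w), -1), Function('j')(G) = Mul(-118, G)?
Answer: Rational(407808, 3277) ≈ 124.45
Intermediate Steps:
Function('m')(z, w) = Add(-6, Pow(Add(-6, w), -1))
Function('X')(k) = Add(k, Mul(Pow(Add(-6, k), -1), Add(37, Mul(-6, k))))
Mul(Function('j')(-135), Pow(Function('X')(134), -1)) = Mul(Mul(-118, -135), Pow(Mul(Pow(Add(-6, 134), -1), Add(37, Pow(134, 2), Mul(-12, 134))), -1)) = Mul(15930, Pow(Mul(Pow(128, -1), Add(37, 17956, -1608)), -1)) = Mul(15930, Pow(Mul(Rational(1, 128), 16385), -1)) = Mul(15930, Pow(Rational(16385, 128), -1)) = Mul(15930, Rational(128, 16385)) = Rational(407808, 3277)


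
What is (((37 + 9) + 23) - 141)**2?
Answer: 5184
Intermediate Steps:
(((37 + 9) + 23) - 141)**2 = ((46 + 23) - 141)**2 = (69 - 141)**2 = (-72)**2 = 5184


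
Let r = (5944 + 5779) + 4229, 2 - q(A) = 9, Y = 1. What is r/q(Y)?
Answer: -15952/7 ≈ -2278.9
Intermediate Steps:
q(A) = -7 (q(A) = 2 - 1*9 = 2 - 9 = -7)
r = 15952 (r = 11723 + 4229 = 15952)
r/q(Y) = 15952/(-7) = -⅐*15952 = -15952/7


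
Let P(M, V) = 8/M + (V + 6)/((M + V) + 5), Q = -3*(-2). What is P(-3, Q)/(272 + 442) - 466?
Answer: -285193/612 ≈ -466.00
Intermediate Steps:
Q = 6
P(M, V) = 8/M + (6 + V)/(5 + M + V)
P(-3, Q)/(272 + 442) - 466 = ((40 + 8*6 + 14*(-3) - 3*6)/((-3)*(5 - 3 + 6)))/(272 + 442) - 466 = -⅓*(40 + 48 - 42 - 18)/8/714 - 466 = -⅓*⅛*28*(1/714) - 466 = -7/6*1/714 - 466 = -1/612 - 466 = -285193/612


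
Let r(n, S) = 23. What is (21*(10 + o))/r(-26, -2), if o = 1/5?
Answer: 1071/115 ≈ 9.3130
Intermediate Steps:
o = ⅕ ≈ 0.20000
(21*(10 + o))/r(-26, -2) = (21*(10 + ⅕))/23 = (21*(51/5))*(1/23) = (1071/5)*(1/23) = 1071/115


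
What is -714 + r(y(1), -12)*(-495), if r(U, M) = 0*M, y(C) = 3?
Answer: -714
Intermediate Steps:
r(U, M) = 0
-714 + r(y(1), -12)*(-495) = -714 + 0*(-495) = -714 + 0 = -714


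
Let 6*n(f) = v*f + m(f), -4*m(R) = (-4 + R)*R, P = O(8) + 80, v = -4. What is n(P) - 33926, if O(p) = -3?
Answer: -821077/24 ≈ -34212.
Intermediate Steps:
P = 77 (P = -3 + 80 = 77)
m(R) = -R*(-4 + R)/4 (m(R) = -(-4 + R)*R/4 = -R*(-4 + R)/4)
n(f) = -2*f/3 + f*(4 - f)/24 (n(f) = (-4*f + f*(4 - f)/4)/6 = -2*f/3 + f*(4 - f)/24)
n(P) - 33926 = (1/24)*77*(-12 - 1*77) - 33926 = (1/24)*77*(-12 - 77) - 33926 = (1/24)*77*(-89) - 33926 = -6853/24 - 33926 = -821077/24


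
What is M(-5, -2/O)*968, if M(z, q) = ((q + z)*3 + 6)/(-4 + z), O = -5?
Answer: 12584/15 ≈ 838.93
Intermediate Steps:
M(z, q) = (6 + 3*q + 3*z)/(-4 + z) (M(z, q) = ((3*q + 3*z) + 6)/(-4 + z) = (6 + 3*q + 3*z)/(-4 + z))
M(-5, -2/O)*968 = (3*(2 - 2/(-5) - 5)/(-4 - 5))*968 = (3*(2 - 2*(-⅕) - 5)/(-9))*968 = (3*(-⅑)*(2 + ⅖ - 5))*968 = (3*(-⅑)*(-13/5))*968 = (13/15)*968 = 12584/15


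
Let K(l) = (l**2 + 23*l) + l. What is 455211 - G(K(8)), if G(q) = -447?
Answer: 455658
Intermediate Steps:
K(l) = l**2 + 24*l
455211 - G(K(8)) = 455211 - 1*(-447) = 455211 + 447 = 455658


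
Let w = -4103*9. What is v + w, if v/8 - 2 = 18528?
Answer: 111313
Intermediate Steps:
w = -36927
v = 148240 (v = 16 + 8*18528 = 16 + 148224 = 148240)
v + w = 148240 - 36927 = 111313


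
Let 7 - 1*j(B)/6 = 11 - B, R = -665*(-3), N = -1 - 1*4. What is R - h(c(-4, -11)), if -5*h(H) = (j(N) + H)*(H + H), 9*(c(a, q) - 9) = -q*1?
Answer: 735479/405 ≈ 1816.0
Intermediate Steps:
N = -5 (N = -1 - 4 = -5)
c(a, q) = 9 - q/9 (c(a, q) = 9 + (-q*1)/9 = 9 + (-q)/9 = 9 - q/9)
R = 1995
j(B) = -24 + 6*B (j(B) = 42 - 6*(11 - B) = 42 + (-66 + 6*B) = -24 + 6*B)
h(H) = -2*H*(-54 + H)/5 (h(H) = -((-24 + 6*(-5)) + H)*(H + H)/5 = -((-24 - 30) + H)*2*H/5 = -(-54 + H)*2*H/5 = -2*H*(-54 + H)/5)
R - h(c(-4, -11)) = 1995 - 2*(9 - ⅑*(-11))*(54 - (9 - ⅑*(-11)))/5 = 1995 - 2*(9 + 11/9)*(54 - (9 + 11/9))/5 = 1995 - 2*92*(54 - 1*92/9)/(5*9) = 1995 - 2*92*(54 - 92/9)/(5*9) = 1995 - 2*92*394/(5*9*9) = 1995 - 1*72496/405 = 1995 - 72496/405 = 735479/405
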